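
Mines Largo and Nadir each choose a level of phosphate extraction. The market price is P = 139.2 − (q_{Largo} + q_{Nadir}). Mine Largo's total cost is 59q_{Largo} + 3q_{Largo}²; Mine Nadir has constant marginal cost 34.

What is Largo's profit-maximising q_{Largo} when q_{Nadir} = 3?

9.65

Mine Largo's profit: π = q_{Largo}(139.2 − (q_{Largo} + q_{Nadir})) − 59q_{Largo} − 3q_{Largo}².
∂π/∂q_{Largo} = 80.2 − 8q_{Largo} − q_{Nadir} = 0, so q_{Largo} = 10.025 − 0.125q_{Nadir}.
At q_{Nadir} = 3: q_{Largo} = 10.025 − 0.125·3 = 9.65.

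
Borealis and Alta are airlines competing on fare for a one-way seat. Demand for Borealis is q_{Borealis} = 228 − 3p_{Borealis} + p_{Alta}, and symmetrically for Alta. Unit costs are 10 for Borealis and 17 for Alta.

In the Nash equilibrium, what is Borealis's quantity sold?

Borealis's profit: π = (p_{Borealis} − 10)(228 − 3p_{Borealis} + p_{Alta}).
∂π/∂p_{Borealis} = 258 − 6p_{Borealis} + p_{Alta} = 0 ⇒ p_{Borealis} = 43 + (1/6)p_{Alta}.
Similarly p_{Alta} = 46.5 + (1/6)p_{Borealis}.
Plugging p_{Alta} into Borealis's best response: p_{Borealis} = 43 + (1/6)(46.5 + (1/6)p_{Borealis}) ⇒ (35/36)p_{Borealis} = 50.75, so p_{Borealis} = 52.2.
Then p_{Alta} = 46.5 + (1/6)·52.2 = 55.2.
q_{Borealis} = 228 − 3·52.2 + 55.2 = 126.6.

126.6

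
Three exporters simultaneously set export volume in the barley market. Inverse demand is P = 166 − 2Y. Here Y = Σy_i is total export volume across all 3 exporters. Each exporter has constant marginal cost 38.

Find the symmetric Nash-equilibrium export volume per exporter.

A representative exporter's profit is π_i = y_i(166 − 2Y) − 38y_i, with Y = y_i + Σ_{j≠i} y_j.
First-order condition: 128 − 4y_i − 2Σ_{j≠i} y_j = 0.
Imposing symmetry (y_j = y for all j) turns Σ_{j≠i} y_j into 2y, so 128 = 8y and y = 16.

16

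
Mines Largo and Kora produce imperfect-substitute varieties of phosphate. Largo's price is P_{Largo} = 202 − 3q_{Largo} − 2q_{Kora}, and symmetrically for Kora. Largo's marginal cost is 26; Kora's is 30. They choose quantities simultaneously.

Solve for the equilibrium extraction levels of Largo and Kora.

22.25, 21.25

Mine Largo's profit: π = q_{Largo}(202 − 3q_{Largo} − 2q_{Kora}) − 26q_{Largo}.
∂π/∂q_{Largo} = 176 − 6q_{Largo} − 2q_{Kora} = 0 ⇒ q_{Largo} = 88/3 − (1/3)q_{Kora}.
Similarly q_{Kora} = 86/3 − (1/3)q_{Largo}.
Substituting the second reaction function into the first: q_{Largo} = 88/3 − (1/3)(86/3 − (1/3)q_{Largo}), which gives (8/9)q_{Largo} = 178/9 ⇒ q_{Largo} = 22.25.
Then q_{Kora} = 86/3 − (1/3)·22.25 = 21.25.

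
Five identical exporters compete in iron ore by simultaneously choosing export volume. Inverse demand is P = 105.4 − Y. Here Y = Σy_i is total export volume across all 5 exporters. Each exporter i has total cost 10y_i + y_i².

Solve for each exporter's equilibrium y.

A representative exporter's profit is π_i = y_i(105.4 − Y) − 10y_i − y_i², with Y = y_i + Σ_{j≠i} y_j.
First-order condition: 95.4 − 4y_i − Σ_{j≠i} y_j = 0.
Imposing symmetry (y_j = y for all j) turns Σ_{j≠i} y_j into 4y, so 95.4 = 8y and y = 11.925.

11.925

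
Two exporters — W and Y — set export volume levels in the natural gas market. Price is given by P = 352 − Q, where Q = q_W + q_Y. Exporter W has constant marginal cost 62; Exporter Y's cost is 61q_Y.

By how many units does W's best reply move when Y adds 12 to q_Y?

Exporter W's profit: π = q_W(352 − (q_W + q_Y)) − 62q_W.
∂π/∂q_W = 290 − 2q_W − q_Y = 0, so q_W = 145 − 0.5q_Y.
The reaction-function slope is −0.5, so a 12-unit rise in q_Y moves q_W by −0.5 × 12 = −6. W's best response falls — the actions are strategic substitutes.

-6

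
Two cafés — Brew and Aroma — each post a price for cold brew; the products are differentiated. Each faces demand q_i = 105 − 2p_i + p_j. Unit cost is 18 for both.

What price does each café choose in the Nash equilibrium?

Brew's profit: π = (p_{Brew} − 18)(105 − 2p_{Brew} + p_{Aroma}).
∂π/∂p_{Brew} = 141 − 4p_{Brew} + p_{Aroma} = 0 ⇒ p_{Brew} = 35.25 + 0.25p_{Aroma}.
By symmetry p_{Aroma} = p_{Brew}; substituting into the reaction function, 0.75p_{Brew} = 35.25 and p_{Brew} = 47.

47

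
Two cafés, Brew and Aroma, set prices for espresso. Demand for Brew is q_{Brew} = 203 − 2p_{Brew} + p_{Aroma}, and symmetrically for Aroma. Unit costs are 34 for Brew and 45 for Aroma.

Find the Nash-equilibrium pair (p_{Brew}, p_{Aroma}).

Brew's profit: π = (p_{Brew} − 34)(203 − 2p_{Brew} + p_{Aroma}).
∂π/∂p_{Brew} = 271 − 4p_{Brew} + p_{Aroma} = 0 ⇒ p_{Brew} = 67.75 + 0.25p_{Aroma}.
Similarly p_{Aroma} = 73.25 + 0.25p_{Brew}.
Substituting the second reaction function into the first: p_{Brew} = 67.75 + 0.25(73.25 + 0.25p_{Brew}), which gives 0.9375p_{Brew} = 86.0625 ⇒ p_{Brew} = 91.8.
Then p_{Aroma} = 73.25 + 0.25·91.8 = 96.2.

91.8, 96.2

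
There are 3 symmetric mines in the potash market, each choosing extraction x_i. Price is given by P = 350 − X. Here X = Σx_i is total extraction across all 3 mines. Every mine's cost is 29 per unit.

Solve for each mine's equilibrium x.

80.25

A representative mine's profit is π_i = x_i(350 − X) − 29x_i, with X = x_i + Σ_{j≠i} x_j.
First-order condition: 321 − 2x_i − Σ_{j≠i} x_j = 0.
Imposing symmetry (x_j = x for all j) turns Σ_{j≠i} x_j into 2x, so 321 = 4x and x = 80.25.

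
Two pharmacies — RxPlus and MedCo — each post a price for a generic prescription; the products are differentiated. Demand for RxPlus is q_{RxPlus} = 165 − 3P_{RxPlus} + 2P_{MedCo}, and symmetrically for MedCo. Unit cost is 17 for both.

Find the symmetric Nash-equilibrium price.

54

RxPlus's profit: π = (P_{RxPlus} − 17)(165 − 3P_{RxPlus} + 2P_{MedCo}).
∂π/∂P_{RxPlus} = 216 − 6P_{RxPlus} + 2P_{MedCo} = 0 ⇒ P_{RxPlus} = 36 + (1/3)P_{MedCo}.
By symmetry P_{MedCo} = P_{RxPlus}; substituting into the reaction function, (2/3)P_{RxPlus} = 36 and P_{RxPlus} = 54.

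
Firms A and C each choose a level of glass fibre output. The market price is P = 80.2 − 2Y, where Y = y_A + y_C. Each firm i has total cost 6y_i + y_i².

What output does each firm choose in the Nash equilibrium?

9.275

Firm A's profit: π = y_A(80.2 − 2(y_A + y_C)) − 6y_A − y_A².
∂π/∂y_A = 74.2 − 6y_A − 2y_C = 0, so y_A = 371/30 − (1/3)y_C.
Setting y_A = y_C in the reaction function: y_A = 371/30 − (1/3)y_A, so y_A = (371/30) / (4/3) = 9.275.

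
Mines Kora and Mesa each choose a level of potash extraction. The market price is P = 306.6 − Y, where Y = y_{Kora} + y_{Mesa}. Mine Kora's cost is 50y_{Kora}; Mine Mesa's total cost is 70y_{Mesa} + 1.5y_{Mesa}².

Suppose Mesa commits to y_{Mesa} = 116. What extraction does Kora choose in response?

70.3

Mine Kora's profit: π = y_{Kora}(306.6 − (y_{Kora} + y_{Mesa})) − 50y_{Kora}.
∂π/∂y_{Kora} = 256.6 − 2y_{Kora} − y_{Mesa} = 0, so y_{Kora} = 128.3 − 0.5y_{Mesa}.
At y_{Mesa} = 116: y_{Kora} = 128.3 − 0.5·116 = 70.3.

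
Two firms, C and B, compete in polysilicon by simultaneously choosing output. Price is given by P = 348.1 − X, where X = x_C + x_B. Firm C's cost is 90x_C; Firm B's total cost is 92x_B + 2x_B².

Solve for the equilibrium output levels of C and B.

117.5, 23.1

Firm C's profit: π = x_C(348.1 − (x_C + x_B)) − 90x_C.
∂π/∂x_C = 258.1 − 2x_C − x_B = 0, so x_C = 129.05 − 0.5x_B.
For B: ∂π/∂x_B = 256.1 − 6x_B − x_C = 0 ⇒ x_B = 2561/60 − (1/6)x_C.
Plugging x_B into C's best response: x_C = 129.05 − 0.5(2561/60 − (1/6)x_C) ⇒ (11/12)x_C = 2585/24, so x_C = 117.5.
Then x_B = 2561/60 − (1/6)·117.5 = 23.1.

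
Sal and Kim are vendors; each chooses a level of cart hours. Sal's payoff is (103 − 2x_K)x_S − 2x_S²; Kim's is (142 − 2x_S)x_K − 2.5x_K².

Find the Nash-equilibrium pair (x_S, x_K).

Expanding Sal's payoff: 103x_S − 2x_Kx_S − 2x_S².
∂π/∂x_S = 103 − 2x_K − 4x_S = 0, so x_S = 25.75 − 0.5x_K.
Likewise for Kim: x_K = 28.4 − 0.4x_S.
Solving the two reaction functions simultaneously: (1 − (−0.5)(−0.4))x_S = 25.75 − 0.5·28.4, so 0.8x_S = 11.55 and x_S = 14.4375.
Then x_K = 28.4 − 0.4·14.4375 = 22.625.

14.4375, 22.625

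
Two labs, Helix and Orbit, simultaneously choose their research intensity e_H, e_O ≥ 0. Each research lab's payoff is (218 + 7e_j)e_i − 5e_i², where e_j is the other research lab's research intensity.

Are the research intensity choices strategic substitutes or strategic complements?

Helix's payoff is (218 + 7e_O)e_H − 5e_H².
∂π/∂e_H = 218 + 7e_O − 10e_H = 0, so e_H = 21.8 + 0.7e_O.
The best-response slope de_H/de_O = 0.7 > 0: the reaction function is upward-sloping, so the choices are strategic complements.

strategic complements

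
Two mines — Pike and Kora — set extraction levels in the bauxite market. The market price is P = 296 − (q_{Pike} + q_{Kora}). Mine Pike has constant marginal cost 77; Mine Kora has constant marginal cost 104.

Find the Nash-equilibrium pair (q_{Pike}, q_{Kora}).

82, 55

Mine Pike's profit: π = q_{Pike}(296 − (q_{Pike} + q_{Kora})) − 77q_{Pike}.
∂π/∂q_{Pike} = 219 − 2q_{Pike} − q_{Kora} = 0, so q_{Pike} = 109.5 − 0.5q_{Kora}.
By the same steps for Kora: q_{Kora} = 96 − 0.5q_{Pike}.
Solving the two reaction functions simultaneously: (1 − (−0.5)(−0.5))q_{Pike} = 109.5 − 0.5·96, so 0.75q_{Pike} = 61.5 and q_{Pike} = 82.
Then q_{Kora} = 96 − 0.5·82 = 55.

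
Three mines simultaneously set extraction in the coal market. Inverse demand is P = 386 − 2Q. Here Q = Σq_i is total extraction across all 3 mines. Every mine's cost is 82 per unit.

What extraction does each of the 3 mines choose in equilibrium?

38

A representative mine's profit is π_i = q_i(386 − 2Q) − 82q_i, with Q = q_i + Σ_{j≠i} q_j.
First-order condition: 304 − 4q_i − 2Σ_{j≠i} q_j = 0.
Imposing symmetry (q_j = q for all j) turns Σ_{j≠i} q_j into 2q, so 304 = 8q and q = 38.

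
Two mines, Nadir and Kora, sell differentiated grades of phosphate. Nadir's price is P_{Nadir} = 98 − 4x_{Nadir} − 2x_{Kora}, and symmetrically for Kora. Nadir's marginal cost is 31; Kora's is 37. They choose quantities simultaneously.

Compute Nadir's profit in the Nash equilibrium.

Mine Nadir's profit: π = x_{Nadir}(98 − 4x_{Nadir} − 2x_{Kora}) − 31x_{Nadir}.
∂π/∂x_{Nadir} = 67 − 8x_{Nadir} − 2x_{Kora} = 0 ⇒ x_{Nadir} = 8.375 − 0.25x_{Kora}.
Similarly x_{Kora} = 7.625 − 0.25x_{Nadir}.
Plugging x_{Kora} into Nadir's best response: x_{Nadir} = 8.375 − 0.25(7.625 − 0.25x_{Nadir}) ⇒ 0.9375x_{Nadir} = 207/32, so x_{Nadir} = 6.9.
Then x_{Kora} = 7.625 − 0.25·6.9 = 5.9.
P_{Nadir} = 98 − 4·6.9 − 2·5.9 = 58.6.
Profit = (58.6 − 31)·6.9 = 190.44.

190.44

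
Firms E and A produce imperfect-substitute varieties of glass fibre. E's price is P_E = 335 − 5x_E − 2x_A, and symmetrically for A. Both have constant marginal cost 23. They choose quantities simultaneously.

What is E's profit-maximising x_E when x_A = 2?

Firm E's profit: π = x_E(335 − 5x_E − 2x_A) − 23x_E.
∂π/∂x_E = 312 − 10x_E − 2x_A = 0 ⇒ x_E = 31.2 − 0.2x_A.
At x_A = 2: x_E = 31.2 − 0.2·2 = 30.8.

30.8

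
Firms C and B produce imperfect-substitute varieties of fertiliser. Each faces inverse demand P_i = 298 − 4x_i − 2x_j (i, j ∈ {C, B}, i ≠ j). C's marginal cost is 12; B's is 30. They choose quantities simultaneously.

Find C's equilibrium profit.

3410.56

Firm C's profit: π = x_C(298 − 4x_C − 2x_B) − 12x_C.
∂π/∂x_C = 286 − 8x_C − 2x_B = 0 ⇒ x_C = 35.75 − 0.25x_B.
Similarly x_B = 33.5 − 0.25x_C.
Solving the two reaction functions simultaneously: (1 − (−0.25)(−0.25))x_C = 35.75 − 0.25·33.5, so 0.9375x_C = 27.375 and x_C = 29.2.
Then x_B = 33.5 − 0.25·29.2 = 26.2.
P_C = 298 − 4·29.2 − 2·26.2 = 128.8.
Profit = (128.8 − 12)·29.2 = 3410.56.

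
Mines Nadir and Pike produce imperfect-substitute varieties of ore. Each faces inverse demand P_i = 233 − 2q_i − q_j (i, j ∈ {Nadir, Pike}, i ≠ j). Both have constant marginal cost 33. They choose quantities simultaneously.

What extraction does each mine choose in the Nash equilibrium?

40

Mine Nadir's profit: π = q_{Nadir}(233 − 2q_{Nadir} − q_{Pike}) − 33q_{Nadir}.
∂π/∂q_{Nadir} = 200 − 4q_{Nadir} − q_{Pike} = 0 ⇒ q_{Nadir} = 50 − 0.25q_{Pike}.
By symmetry q_{Pike} = q_{Nadir}; substituting into the reaction function, 1.25q_{Nadir} = 50 and q_{Nadir} = 40.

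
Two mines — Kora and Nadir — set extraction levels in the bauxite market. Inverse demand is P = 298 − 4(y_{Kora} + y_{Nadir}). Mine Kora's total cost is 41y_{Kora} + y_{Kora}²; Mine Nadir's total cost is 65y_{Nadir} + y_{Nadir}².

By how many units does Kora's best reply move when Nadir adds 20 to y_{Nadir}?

-8

Mine Kora's profit: π = y_{Kora}(298 − 4(y_{Kora} + y_{Nadir})) − 41y_{Kora} − y_{Kora}².
∂π/∂y_{Kora} = 257 − 10y_{Kora} − 4y_{Nadir} = 0, so y_{Kora} = 25.7 − 0.4y_{Nadir}.
The reaction-function slope is −0.4, so a 20-unit rise in y_{Nadir} moves y_{Kora} by −0.4 × 20 = −8. Kora's best response falls — the actions are strategic substitutes.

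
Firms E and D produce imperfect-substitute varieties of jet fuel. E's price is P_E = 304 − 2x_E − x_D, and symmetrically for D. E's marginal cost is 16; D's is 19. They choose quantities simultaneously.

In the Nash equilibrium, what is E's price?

Firm E's profit: π = x_E(304 − 2x_E − x_D) − 16x_E.
∂π/∂x_E = 288 − 4x_E − x_D = 0 ⇒ x_E = 72 − 0.25x_D.
Similarly x_D = 71.25 − 0.25x_E.
Substituting the second reaction function into the first: x_E = 72 − 0.25(71.25 − 0.25x_E), which gives 0.9375x_E = 54.1875 ⇒ x_E = 57.8.
Then x_D = 71.25 − 0.25·57.8 = 56.8.
P_E = 304 − 2·57.8 − 56.8 = 131.6.

131.6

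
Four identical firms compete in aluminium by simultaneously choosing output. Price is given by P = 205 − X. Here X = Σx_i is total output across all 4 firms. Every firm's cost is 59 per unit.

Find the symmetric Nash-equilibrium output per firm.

A representative firm's profit is π_i = x_i(205 − X) − 59x_i, with X = x_i + Σ_{j≠i} x_j.
First-order condition: 146 − 2x_i − Σ_{j≠i} x_j = 0.
With identical firms, set every x_j = x: then 146 − 2x − 3x = 0, i.e. x = 146/5 = 29.2.

29.2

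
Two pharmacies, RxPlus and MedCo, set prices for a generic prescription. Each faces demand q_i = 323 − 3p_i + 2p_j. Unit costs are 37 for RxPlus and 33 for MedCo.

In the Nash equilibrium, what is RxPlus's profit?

RxPlus's profit: π = (p_{RxPlus} − 37)(323 − 3p_{RxPlus} + 2p_{MedCo}).
∂π/∂p_{RxPlus} = 434 − 6p_{RxPlus} + 2p_{MedCo} = 0 ⇒ p_{RxPlus} = 217/3 + (1/3)p_{MedCo}.
Similarly p_{MedCo} = 211/3 + (1/3)p_{RxPlus}.
Solving the two reaction functions simultaneously: (1 − (1/3)(1/3))p_{RxPlus} = 217/3 + (1/3)·(211/3), so (8/9)p_{RxPlus} = 862/9 and p_{RxPlus} = 107.75.
Then p_{MedCo} = 211/3 + (1/3)·107.75 = 106.25.
q_{RxPlus} = 323 − 3·107.75 + 2·106.25 = 212.25.
Profit = (107.75 − 37)·212.25 = 15016.6875.

15016.6875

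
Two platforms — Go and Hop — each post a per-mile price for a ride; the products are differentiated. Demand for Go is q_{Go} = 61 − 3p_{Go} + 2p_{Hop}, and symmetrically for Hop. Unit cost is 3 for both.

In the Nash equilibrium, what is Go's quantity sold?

43.5

Go's profit: π = (p_{Go} − 3)(61 − 3p_{Go} + 2p_{Hop}).
∂π/∂p_{Go} = 70 − 6p_{Go} + 2p_{Hop} = 0 ⇒ p_{Go} = 35/3 + (1/3)p_{Hop}.
By symmetry p_{Hop} = p_{Go}; substituting into the reaction function, (2/3)p_{Go} = 35/3 and p_{Go} = 17.5.
q_{Go} = 61 − 3·17.5 + 2·17.5 = 43.5.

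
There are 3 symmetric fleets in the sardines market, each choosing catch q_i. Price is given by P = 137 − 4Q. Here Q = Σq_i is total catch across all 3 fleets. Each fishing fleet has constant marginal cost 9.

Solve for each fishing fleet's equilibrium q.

A representative fishing fleet's profit is π_i = q_i(137 − 4Q) − 9q_i, with Q = q_i + Σ_{j≠i} q_j.
First-order condition: 128 − 8q_i − 4Σ_{j≠i} q_j = 0.
Imposing symmetry (q_j = q for all j) turns Σ_{j≠i} q_j into 2q, so 128 = 16q and q = 8.

8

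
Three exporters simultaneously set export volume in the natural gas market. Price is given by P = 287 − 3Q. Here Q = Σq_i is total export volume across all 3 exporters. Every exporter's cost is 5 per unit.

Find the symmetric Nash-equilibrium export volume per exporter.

A representative exporter's profit is π_i = q_i(287 − 3Q) − 5q_i, with Q = q_i + Σ_{j≠i} q_j.
First-order condition: 282 − 6q_i − 3Σ_{j≠i} q_j = 0.
With identical exporters, set every q_j = q: then 282 − 6q − 6q = 0, i.e. q = 282/12 = 23.5.

23.5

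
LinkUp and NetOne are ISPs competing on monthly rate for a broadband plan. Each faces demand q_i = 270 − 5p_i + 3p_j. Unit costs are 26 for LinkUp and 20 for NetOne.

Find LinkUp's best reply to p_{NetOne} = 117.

75.1

LinkUp's profit: π = (p_{LinkUp} − 26)(270 − 5p_{LinkUp} + 3p_{NetOne}).
∂π/∂p_{LinkUp} = 400 − 10p_{LinkUp} + 3p_{NetOne} = 0 ⇒ p_{LinkUp} = 40 + 0.3p_{NetOne}.
At p_{NetOne} = 117: p_{LinkUp} = 40 + 0.3·117 = 75.1.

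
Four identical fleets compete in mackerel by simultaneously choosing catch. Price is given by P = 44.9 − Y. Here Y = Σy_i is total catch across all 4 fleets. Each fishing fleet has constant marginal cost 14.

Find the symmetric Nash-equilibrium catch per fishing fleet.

6.18

A representative fishing fleet's profit is π_i = y_i(44.9 − Y) − 14y_i, with Y = y_i + Σ_{j≠i} y_j.
First-order condition: 30.9 − 2y_i − Σ_{j≠i} y_j = 0.
With identical fishing fleets, set every y_j = y: then 30.9 − 2y − 3y = 0, i.e. y = 30.9/5 = 6.18.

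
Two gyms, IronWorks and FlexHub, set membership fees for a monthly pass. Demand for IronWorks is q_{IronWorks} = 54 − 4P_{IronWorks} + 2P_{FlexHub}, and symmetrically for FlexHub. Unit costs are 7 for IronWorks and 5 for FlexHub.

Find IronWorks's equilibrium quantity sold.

25.6

IronWorks's profit: π = (P_{IronWorks} − 7)(54 − 4P_{IronWorks} + 2P_{FlexHub}).
∂π/∂P_{IronWorks} = 82 − 8P_{IronWorks} + 2P_{FlexHub} = 0 ⇒ P_{IronWorks} = 10.25 + 0.25P_{FlexHub}.
Similarly P_{FlexHub} = 9.25 + 0.25P_{IronWorks}.
Solving the two reaction functions simultaneously: (1 − (0.25)(0.25))P_{IronWorks} = 10.25 + 0.25·9.25, so 0.9375P_{IronWorks} = 12.5625 and P_{IronWorks} = 13.4.
Then P_{FlexHub} = 9.25 + 0.25·13.4 = 12.6.
q_{IronWorks} = 54 − 4·13.4 + 2·12.6 = 25.6.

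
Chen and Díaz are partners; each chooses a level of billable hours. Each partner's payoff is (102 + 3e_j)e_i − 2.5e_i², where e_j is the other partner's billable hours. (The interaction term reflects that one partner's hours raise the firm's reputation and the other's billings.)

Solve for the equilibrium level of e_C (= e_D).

Chen's payoff is (102 + 3e_D)e_C − 2.5e_C².
∂π/∂e_C = 102 + 3e_D − 5e_C = 0, so e_C = 20.4 + 0.6e_D.
By symmetry e_D = e_C; substituting into the reaction function, 0.4e_C = 20.4 and e_C = 51.

51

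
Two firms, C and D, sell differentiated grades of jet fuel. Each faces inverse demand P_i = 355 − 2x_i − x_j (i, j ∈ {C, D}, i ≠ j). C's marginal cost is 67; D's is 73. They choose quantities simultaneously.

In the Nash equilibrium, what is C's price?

Firm C's profit: π = x_C(355 − 2x_C − x_D) − 67x_C.
∂π/∂x_C = 288 − 4x_C − x_D = 0 ⇒ x_C = 72 − 0.25x_D.
Similarly x_D = 70.5 − 0.25x_C.
Solving the two reaction functions simultaneously: (1 − (−0.25)(−0.25))x_C = 72 − 0.25·70.5, so 0.9375x_C = 54.375 and x_C = 58.
Then x_D = 70.5 − 0.25·58 = 56.
P_C = 355 − 2·58 − 56 = 183.

183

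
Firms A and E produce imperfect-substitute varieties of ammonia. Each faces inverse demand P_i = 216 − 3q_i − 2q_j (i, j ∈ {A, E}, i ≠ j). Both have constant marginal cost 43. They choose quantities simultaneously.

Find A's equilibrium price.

Firm A's profit: π = q_A(216 − 3q_A − 2q_E) − 43q_A.
∂π/∂q_A = 173 − 6q_A − 2q_E = 0 ⇒ q_A = 173/6 − (1/3)q_E.
The game is symmetric, so in equilibrium q_E = q_A: the reaction function gives (4/3)q_A = 173/6, hence q_A = 21.625.
P_A = 216 − 3·21.625 − 2·21.625 = 107.875.

107.875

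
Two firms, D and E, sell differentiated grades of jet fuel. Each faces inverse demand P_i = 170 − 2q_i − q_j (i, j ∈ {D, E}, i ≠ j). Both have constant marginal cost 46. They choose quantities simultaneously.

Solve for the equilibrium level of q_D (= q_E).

24.8

Firm D's profit: π = q_D(170 − 2q_D − q_E) − 46q_D.
∂π/∂q_D = 124 − 4q_D − q_E = 0 ⇒ q_D = 31 − 0.25q_E.
Setting q_D = q_E in the reaction function: q_D = 31 − 0.25q_D, so q_D = 31 / 1.25 = 24.8.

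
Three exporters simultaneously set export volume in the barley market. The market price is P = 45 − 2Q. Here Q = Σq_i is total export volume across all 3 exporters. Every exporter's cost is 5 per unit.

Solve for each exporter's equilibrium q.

A representative exporter's profit is π_i = q_i(45 − 2Q) − 5q_i, with Q = q_i + Σ_{j≠i} q_j.
First-order condition: 40 − 4q_i − 2Σ_{j≠i} q_j = 0.
In a symmetric equilibrium every exporter chooses the same q, so Σ_{j≠i} q_j = 2q. The condition becomes 40 − 8q = 0, giving q = 40/8 = 5.

5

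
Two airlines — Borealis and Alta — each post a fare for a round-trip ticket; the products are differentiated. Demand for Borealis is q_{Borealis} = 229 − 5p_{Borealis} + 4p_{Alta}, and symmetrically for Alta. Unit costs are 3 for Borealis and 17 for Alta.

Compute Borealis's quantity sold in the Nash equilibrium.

205

Borealis's profit: π = (p_{Borealis} − 3)(229 − 5p_{Borealis} + 4p_{Alta}).
∂π/∂p_{Borealis} = 244 − 10p_{Borealis} + 4p_{Alta} = 0 ⇒ p_{Borealis} = 24.4 + 0.4p_{Alta}.
Similarly p_{Alta} = 31.4 + 0.4p_{Borealis}.
Substituting the second reaction function into the first: p_{Borealis} = 24.4 + 0.4(31.4 + 0.4p_{Borealis}), which gives 0.84p_{Borealis} = 36.96 ⇒ p_{Borealis} = 44.
Then p_{Alta} = 31.4 + 0.4·44 = 49.
q_{Borealis} = 229 − 5·44 + 4·49 = 205.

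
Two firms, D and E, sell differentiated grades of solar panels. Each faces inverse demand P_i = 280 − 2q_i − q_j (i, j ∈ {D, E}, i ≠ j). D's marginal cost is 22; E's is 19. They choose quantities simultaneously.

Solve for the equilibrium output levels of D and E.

51.4, 52.4

Firm D's profit: π = q_D(280 − 2q_D − q_E) − 22q_D.
∂π/∂q_D = 258 − 4q_D − q_E = 0 ⇒ q_D = 64.5 − 0.25q_E.
Similarly q_E = 65.25 − 0.25q_D.
Solving the two reaction functions simultaneously: (1 − (−0.25)(−0.25))q_D = 64.5 − 0.25·65.25, so 0.9375q_D = 48.1875 and q_D = 51.4.
Then q_E = 65.25 − 0.25·51.4 = 52.4.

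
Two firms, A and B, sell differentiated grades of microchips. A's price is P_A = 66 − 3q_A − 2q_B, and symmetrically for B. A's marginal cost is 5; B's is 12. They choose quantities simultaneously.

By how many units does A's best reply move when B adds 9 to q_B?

-3

Firm A's profit: π = q_A(66 − 3q_A − 2q_B) − 5q_A.
∂π/∂q_A = 61 − 6q_A − 2q_B = 0 ⇒ q_A = 61/6 − (1/3)q_B.
The reaction-function slope is −1/3, so a 9-unit rise in q_B moves q_A by −1/3 × 9 = −3. A's best response falls — the actions are strategic substitutes.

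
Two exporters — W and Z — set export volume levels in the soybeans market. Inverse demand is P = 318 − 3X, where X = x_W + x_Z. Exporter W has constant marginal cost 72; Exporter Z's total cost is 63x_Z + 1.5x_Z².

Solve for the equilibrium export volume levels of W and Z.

Exporter W's profit: π = x_W(318 − 3(x_W + x_Z)) − 72x_W.
∂π/∂x_W = 246 − 6x_W − 3x_Z = 0, so x_W = 41 − 0.5x_Z.
For Z: ∂π/∂x_Z = 255 − 9x_Z − 3x_W = 0 ⇒ x_Z = 85/3 − (1/3)x_W.
Plugging x_Z into W's best response: x_W = 41 − 0.5(85/3 − (1/3)x_W) ⇒ (5/6)x_W = 161/6, so x_W = 32.2.
Then x_Z = 85/3 − (1/3)·32.2 = 17.6.

32.2, 17.6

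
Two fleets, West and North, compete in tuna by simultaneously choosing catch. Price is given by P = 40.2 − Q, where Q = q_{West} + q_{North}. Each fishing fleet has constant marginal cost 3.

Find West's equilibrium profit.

Fishing fleet West's profit: π = q_{West}(40.2 − (q_{West} + q_{North})) − 3q_{West}.
∂π/∂q_{West} = 37.2 − 2q_{West} − q_{North} = 0, so q_{West} = 18.6 − 0.5q_{North}.
The game is symmetric, so in equilibrium q_{North} = q_{West}: the reaction function gives 1.5q_{West} = 18.6, hence q_{West} = 12.4.
Price P = 40.2 − 24.8 = 15.4.
West's profit: (15.4 − 3)·12.4 = 153.76.

153.76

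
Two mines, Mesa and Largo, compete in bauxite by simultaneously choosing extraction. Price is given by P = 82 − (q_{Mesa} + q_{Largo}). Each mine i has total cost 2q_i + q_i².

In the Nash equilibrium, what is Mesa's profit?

512

Mine Mesa's profit: π = q_{Mesa}(82 − (q_{Mesa} + q_{Largo})) − 2q_{Mesa} − q_{Mesa}².
∂π/∂q_{Mesa} = 80 − 4q_{Mesa} − q_{Largo} = 0, so q_{Mesa} = 20 − 0.25q_{Largo}.
The game is symmetric, so in equilibrium q_{Largo} = q_{Mesa}: the reaction function gives 1.25q_{Mesa} = 20, hence q_{Mesa} = 16.
Price P = 82 − 32 = 50.
Mesa's profit: (50 − 2)·16 − (16)² = 512.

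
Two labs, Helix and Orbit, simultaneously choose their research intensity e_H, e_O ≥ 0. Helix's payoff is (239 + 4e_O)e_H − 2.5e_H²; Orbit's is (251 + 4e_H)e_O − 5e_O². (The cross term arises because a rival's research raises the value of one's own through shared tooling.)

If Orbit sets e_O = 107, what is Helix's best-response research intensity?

Expanding Helix's payoff: 239e_H + 4e_Oe_H − 2.5e_H².
∂π/∂e_H = 239 + 4e_O − 5e_H = 0, so e_H = 47.8 + 0.8e_O.
At e_O = 107: e_H = 47.8 + 0.8·107 = 133.4.

133.4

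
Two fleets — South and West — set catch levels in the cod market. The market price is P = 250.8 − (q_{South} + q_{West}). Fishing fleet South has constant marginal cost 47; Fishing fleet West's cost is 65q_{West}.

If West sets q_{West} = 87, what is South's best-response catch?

58.4

Fishing fleet South's profit: π = q_{South}(250.8 − (q_{South} + q_{West})) − 47q_{South}.
∂π/∂q_{South} = 203.8 − 2q_{South} − q_{West} = 0, so q_{South} = 101.9 − 0.5q_{West}.
At q_{West} = 87: q_{South} = 101.9 − 0.5·87 = 58.4.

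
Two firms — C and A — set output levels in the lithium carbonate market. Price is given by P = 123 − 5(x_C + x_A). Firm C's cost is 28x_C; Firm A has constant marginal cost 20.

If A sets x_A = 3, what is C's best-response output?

Firm C's profit: π = x_C(123 − 5(x_C + x_A)) − 28x_C.
∂π/∂x_C = 95 − 10x_C − 5x_A = 0, so x_C = 9.5 − 0.5x_A.
At x_A = 3: x_C = 9.5 − 0.5·3 = 8.

8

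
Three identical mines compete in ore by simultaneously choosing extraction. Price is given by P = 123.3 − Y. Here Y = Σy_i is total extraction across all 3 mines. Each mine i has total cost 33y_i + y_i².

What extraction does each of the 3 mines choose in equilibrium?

15.05

A representative mine's profit is π_i = y_i(123.3 − Y) − 33y_i − y_i², with Y = y_i + Σ_{j≠i} y_j.
First-order condition: 90.3 − 4y_i − Σ_{j≠i} y_j = 0.
Imposing symmetry (y_j = y for all j) turns Σ_{j≠i} y_j into 2y, so 90.3 = 6y and y = 15.05.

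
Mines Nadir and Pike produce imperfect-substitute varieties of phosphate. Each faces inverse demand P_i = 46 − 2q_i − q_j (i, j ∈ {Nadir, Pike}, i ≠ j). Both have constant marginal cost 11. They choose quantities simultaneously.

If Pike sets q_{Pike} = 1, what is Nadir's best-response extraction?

Mine Nadir's profit: π = q_{Nadir}(46 − 2q_{Nadir} − q_{Pike}) − 11q_{Nadir}.
∂π/∂q_{Nadir} = 35 − 4q_{Nadir} − q_{Pike} = 0 ⇒ q_{Nadir} = 8.75 − 0.25q_{Pike}.
At q_{Pike} = 1: q_{Nadir} = 8.75 − 0.25·1 = 8.5.

8.5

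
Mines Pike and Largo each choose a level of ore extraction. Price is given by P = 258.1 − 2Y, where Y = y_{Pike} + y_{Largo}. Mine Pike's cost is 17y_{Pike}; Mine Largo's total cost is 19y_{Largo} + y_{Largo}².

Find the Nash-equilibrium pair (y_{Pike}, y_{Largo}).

48.42, 23.71

Mine Pike's profit: π = y_{Pike}(258.1 − 2(y_{Pike} + y_{Largo})) − 17y_{Pike}.
∂π/∂y_{Pike} = 241.1 − 4y_{Pike} − 2y_{Largo} = 0, so y_{Pike} = 60.275 − 0.5y_{Largo}.
For Largo: ∂π/∂y_{Largo} = 239.1 − 6y_{Largo} − 2y_{Pike} = 0 ⇒ y_{Largo} = 39.85 − (1/3)y_{Pike}.
Solving the two reaction functions simultaneously: (1 − (−0.5)(−1/3))y_{Pike} = 60.275 − 0.5·39.85, so (5/6)y_{Pike} = 40.35 and y_{Pike} = 48.42.
Then y_{Largo} = 39.85 − (1/3)·48.42 = 23.71.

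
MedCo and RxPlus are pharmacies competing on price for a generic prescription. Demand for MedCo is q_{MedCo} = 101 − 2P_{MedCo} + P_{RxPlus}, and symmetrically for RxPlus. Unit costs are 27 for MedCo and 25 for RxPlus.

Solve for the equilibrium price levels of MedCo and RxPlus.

MedCo's profit: π = (P_{MedCo} − 27)(101 − 2P_{MedCo} + P_{RxPlus}).
∂π/∂P_{MedCo} = 155 − 4P_{MedCo} + P_{RxPlus} = 0 ⇒ P_{MedCo} = 38.75 + 0.25P_{RxPlus}.
Similarly P_{RxPlus} = 37.75 + 0.25P_{MedCo}.
Solving the two reaction functions simultaneously: (1 − (0.25)(0.25))P_{MedCo} = 38.75 + 0.25·37.75, so 0.9375P_{MedCo} = 48.1875 and P_{MedCo} = 51.4.
Then P_{RxPlus} = 37.75 + 0.25·51.4 = 50.6.

51.4, 50.6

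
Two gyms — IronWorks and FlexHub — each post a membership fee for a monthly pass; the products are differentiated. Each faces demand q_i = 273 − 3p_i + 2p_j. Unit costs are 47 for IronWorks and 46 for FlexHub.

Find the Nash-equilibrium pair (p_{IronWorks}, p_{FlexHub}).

103.3125, 102.9375

IronWorks's profit: π = (p_{IronWorks} − 47)(273 − 3p_{IronWorks} + 2p_{FlexHub}).
∂π/∂p_{IronWorks} = 414 − 6p_{IronWorks} + 2p_{FlexHub} = 0 ⇒ p_{IronWorks} = 69 + (1/3)p_{FlexHub}.
Similarly p_{FlexHub} = 68.5 + (1/3)p_{IronWorks}.
Substituting the second reaction function into the first: p_{IronWorks} = 69 + (1/3)(68.5 + (1/3)p_{IronWorks}), which gives (8/9)p_{IronWorks} = 551/6 ⇒ p_{IronWorks} = 103.3125.
Then p_{FlexHub} = 68.5 + (1/3)·103.3125 = 102.9375.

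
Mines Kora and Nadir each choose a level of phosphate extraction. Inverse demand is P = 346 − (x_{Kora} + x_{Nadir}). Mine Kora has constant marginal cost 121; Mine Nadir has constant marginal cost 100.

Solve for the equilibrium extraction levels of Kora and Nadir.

68, 89

Mine Kora's profit: π = x_{Kora}(346 − (x_{Kora} + x_{Nadir})) − 121x_{Kora}.
∂π/∂x_{Kora} = 225 − 2x_{Kora} − x_{Nadir} = 0, so x_{Kora} = 112.5 − 0.5x_{Nadir}.
By the same steps for Nadir: x_{Nadir} = 123 − 0.5x_{Kora}.
Substituting the second reaction function into the first: x_{Kora} = 112.5 − 0.5(123 − 0.5x_{Kora}), which gives 0.75x_{Kora} = 51 ⇒ x_{Kora} = 68.
Then x_{Nadir} = 123 − 0.5·68 = 89.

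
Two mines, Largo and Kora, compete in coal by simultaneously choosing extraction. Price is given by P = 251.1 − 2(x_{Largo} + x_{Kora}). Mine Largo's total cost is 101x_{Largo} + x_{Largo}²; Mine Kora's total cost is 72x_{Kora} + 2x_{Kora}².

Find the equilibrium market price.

Mine Largo's profit: π = x_{Largo}(251.1 − 2(x_{Largo} + x_{Kora})) − 101x_{Largo} − x_{Largo}².
∂π/∂x_{Largo} = 150.1 − 6x_{Largo} − 2x_{Kora} = 0, so x_{Largo} = 1501/60 − (1/3)x_{Kora}.
For Kora: ∂π/∂x_{Kora} = 179.1 − 8x_{Kora} − 2x_{Largo} = 0 ⇒ x_{Kora} = 22.3875 − 0.25x_{Largo}.
Plugging x_{Kora} into Largo's best response: x_{Largo} = 1501/60 − (1/3)(22.3875 − 0.25x_{Largo}) ⇒ (11/12)x_{Largo} = 4213/240, so x_{Largo} = 19.15.
Then x_{Kora} = 22.3875 − 0.25·19.15 = 17.6.
Equilibrium price: P = 251.1 − 2·36.75 = 177.6.

177.6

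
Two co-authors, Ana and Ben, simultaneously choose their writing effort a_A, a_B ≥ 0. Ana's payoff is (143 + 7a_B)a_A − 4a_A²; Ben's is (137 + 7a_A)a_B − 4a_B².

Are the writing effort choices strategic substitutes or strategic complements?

Expanding Ana's payoff: 143a_A + 7a_Ba_A − 4a_A².
∂π/∂a_A = 143 + 7a_B − 8a_A = 0, so a_A = 17.875 + 0.875a_B.
The best-response slope da_A/da_B = 0.875 > 0: the reaction function is upward-sloping, so the choices are strategic complements.

strategic complements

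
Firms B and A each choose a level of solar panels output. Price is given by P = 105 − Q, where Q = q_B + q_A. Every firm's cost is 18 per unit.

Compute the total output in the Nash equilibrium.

Firm B's profit: π = q_B(105 − (q_B + q_A)) − 18q_B.
∂π/∂q_B = 87 − 2q_B − q_A = 0, so q_B = 43.5 − 0.5q_A.
Setting q_B = q_A in the reaction function: q_B = 43.5 − 0.5q_B, so q_B = 43.5 / 1.5 = 29.
Total output: 29 + 29 = 58.

58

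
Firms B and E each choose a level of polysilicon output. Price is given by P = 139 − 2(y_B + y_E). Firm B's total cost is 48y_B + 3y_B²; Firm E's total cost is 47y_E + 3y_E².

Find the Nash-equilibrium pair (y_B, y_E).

7.5625, 7.6875

Firm B's profit: π = y_B(139 − 2(y_B + y_E)) − 48y_B − 3y_B².
∂π/∂y_B = 91 − 10y_B − 2y_E = 0, so y_B = 9.1 − 0.2y_E.
By the same steps for E: y_E = 9.2 − 0.2y_B.
Substituting the second reaction function into the first: y_B = 9.1 − 0.2(9.2 − 0.2y_B), which gives 0.96y_B = 7.26 ⇒ y_B = 7.5625.
Then y_E = 9.2 − 0.2·7.5625 = 7.6875.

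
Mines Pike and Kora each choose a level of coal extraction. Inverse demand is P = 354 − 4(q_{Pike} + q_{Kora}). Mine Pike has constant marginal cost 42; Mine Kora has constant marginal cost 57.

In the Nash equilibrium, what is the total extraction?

Mine Pike's profit: π = q_{Pike}(354 − 4(q_{Pike} + q_{Kora})) − 42q_{Pike}.
∂π/∂q_{Pike} = 312 − 8q_{Pike} − 4q_{Kora} = 0, so q_{Pike} = 39 − 0.5q_{Kora}.
By the same steps for Kora: q_{Kora} = 37.125 − 0.5q_{Pike}.
Plugging q_{Kora} into Pike's best response: q_{Pike} = 39 − 0.5(37.125 − 0.5q_{Pike}) ⇒ 0.75q_{Pike} = 20.4375, so q_{Pike} = 27.25.
Then q_{Kora} = 37.125 − 0.5·27.25 = 23.5.
Total extraction: 27.25 + 23.5 = 50.75.

50.75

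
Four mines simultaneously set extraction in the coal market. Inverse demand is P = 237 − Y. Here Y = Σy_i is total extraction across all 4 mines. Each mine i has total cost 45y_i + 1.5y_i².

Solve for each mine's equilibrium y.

A representative mine's profit is π_i = y_i(237 − Y) − 45y_i − 1.5y_i², with Y = y_i + Σ_{j≠i} y_j.
First-order condition: 192 − 5y_i − Σ_{j≠i} y_j = 0.
In a symmetric equilibrium every mine chooses the same y, so Σ_{j≠i} y_j = 3y. The condition becomes 192 − 8y = 0, giving y = 192/8 = 24.

24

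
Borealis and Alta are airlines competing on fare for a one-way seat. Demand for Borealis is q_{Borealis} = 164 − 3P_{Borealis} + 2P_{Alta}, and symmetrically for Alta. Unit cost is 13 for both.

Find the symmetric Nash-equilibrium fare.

50.75

Borealis's profit: π = (P_{Borealis} − 13)(164 − 3P_{Borealis} + 2P_{Alta}).
∂π/∂P_{Borealis} = 203 − 6P_{Borealis} + 2P_{Alta} = 0 ⇒ P_{Borealis} = 203/6 + (1/3)P_{Alta}.
Setting P_{Borealis} = P_{Alta} in the reaction function: P_{Borealis} = 203/6 + (1/3)P_{Borealis}, so P_{Borealis} = (203/6) / (2/3) = 50.75.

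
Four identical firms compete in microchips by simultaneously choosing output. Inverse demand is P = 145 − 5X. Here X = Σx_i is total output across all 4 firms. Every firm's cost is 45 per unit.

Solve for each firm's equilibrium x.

4

A representative firm's profit is π_i = x_i(145 − 5X) − 45x_i, with X = x_i + Σ_{j≠i} x_j.
First-order condition: 100 − 10x_i − 5Σ_{j≠i} x_j = 0.
In a symmetric equilibrium every firm chooses the same x, so Σ_{j≠i} x_j = 3x. The condition becomes 100 − 25x = 0, giving x = 100/25 = 4.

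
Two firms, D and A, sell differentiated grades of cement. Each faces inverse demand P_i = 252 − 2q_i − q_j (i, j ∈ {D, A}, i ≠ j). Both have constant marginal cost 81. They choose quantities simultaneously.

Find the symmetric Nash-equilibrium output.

34.2

Firm D's profit: π = q_D(252 − 2q_D − q_A) − 81q_D.
∂π/∂q_D = 171 − 4q_D − q_A = 0 ⇒ q_D = 42.75 − 0.25q_A.
The game is symmetric, so in equilibrium q_A = q_D: the reaction function gives 1.25q_D = 42.75, hence q_D = 34.2.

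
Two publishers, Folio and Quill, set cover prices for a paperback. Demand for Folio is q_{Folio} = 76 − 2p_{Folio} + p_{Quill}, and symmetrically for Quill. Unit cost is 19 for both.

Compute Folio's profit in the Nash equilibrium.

722

Folio's profit: π = (p_{Folio} − 19)(76 − 2p_{Folio} + p_{Quill}).
∂π/∂p_{Folio} = 114 − 4p_{Folio} + p_{Quill} = 0 ⇒ p_{Folio} = 28.5 + 0.25p_{Quill}.
Setting p_{Folio} = p_{Quill} in the reaction function: p_{Folio} = 28.5 + 0.25p_{Folio}, so p_{Folio} = 28.5 / 0.75 = 38.
q_{Folio} = 76 − 2·38 + 38 = 38.
Profit = (38 − 19)·38 = 722.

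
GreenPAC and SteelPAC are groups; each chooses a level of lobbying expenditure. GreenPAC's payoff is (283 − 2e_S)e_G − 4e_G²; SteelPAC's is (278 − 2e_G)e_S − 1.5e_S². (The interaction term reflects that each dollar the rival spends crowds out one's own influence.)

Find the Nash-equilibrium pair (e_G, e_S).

14.65, 82.9

Expanding GreenPAC's payoff: 283e_G − 2e_Se_G − 4e_G².
∂π/∂e_G = 283 − 2e_S − 8e_G = 0, so e_G = 35.375 − 0.25e_S.
Likewise for SteelPAC: e_S = 278/3 − (2/3)e_G.
Solving the two reaction functions simultaneously: (1 − (−0.25)(−2/3))e_G = 35.375 − 0.25·(278/3), so (5/6)e_G = 293/24 and e_G = 14.65.
Then e_S = 278/3 − (2/3)·14.65 = 82.9.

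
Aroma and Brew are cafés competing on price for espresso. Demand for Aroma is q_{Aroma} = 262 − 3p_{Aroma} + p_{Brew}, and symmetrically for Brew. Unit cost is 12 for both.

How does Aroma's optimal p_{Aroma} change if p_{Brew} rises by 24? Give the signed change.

4

Aroma's profit: π = (p_{Aroma} − 12)(262 − 3p_{Aroma} + p_{Brew}).
∂π/∂p_{Aroma} = 298 − 6p_{Aroma} + p_{Brew} = 0 ⇒ p_{Aroma} = 149/3 + (1/6)p_{Brew}.
The reaction-function slope is 1/6, so a 24-unit rise in p_{Brew} moves p_{Aroma} by 1/6 × 24 = 4. Aroma's best response rises — the actions are strategic complements.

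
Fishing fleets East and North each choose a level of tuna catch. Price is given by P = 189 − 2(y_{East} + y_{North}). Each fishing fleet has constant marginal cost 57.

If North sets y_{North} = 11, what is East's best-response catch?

Fishing fleet East's profit: π = y_{East}(189 − 2(y_{East} + y_{North})) − 57y_{East}.
∂π/∂y_{East} = 132 − 4y_{East} − 2y_{North} = 0, so y_{East} = 33 − 0.5y_{North}.
At y_{North} = 11: y_{East} = 33 − 0.5·11 = 27.5.

27.5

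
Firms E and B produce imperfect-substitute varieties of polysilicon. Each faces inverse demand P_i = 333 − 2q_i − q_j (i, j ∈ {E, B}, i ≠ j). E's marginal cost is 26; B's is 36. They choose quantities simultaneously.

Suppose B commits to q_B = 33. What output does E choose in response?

68.5

Firm E's profit: π = q_E(333 − 2q_E − q_B) − 26q_E.
∂π/∂q_E = 307 − 4q_E − q_B = 0 ⇒ q_E = 76.75 − 0.25q_B.
At q_B = 33: q_E = 76.75 − 0.25·33 = 68.5.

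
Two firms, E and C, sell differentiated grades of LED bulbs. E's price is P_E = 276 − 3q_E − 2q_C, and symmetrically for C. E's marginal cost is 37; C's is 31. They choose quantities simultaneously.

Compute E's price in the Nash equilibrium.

125.5

Firm E's profit: π = q_E(276 − 3q_E − 2q_C) − 37q_E.
∂π/∂q_E = 239 − 6q_E − 2q_C = 0 ⇒ q_E = 239/6 − (1/3)q_C.
Similarly q_C = 245/6 − (1/3)q_E.
Plugging q_C into E's best response: q_E = 239/6 − (1/3)(245/6 − (1/3)q_E) ⇒ (8/9)q_E = 236/9, so q_E = 29.5.
Then q_C = 245/6 − (1/3)·29.5 = 31.
P_E = 276 − 3·29.5 − 2·31 = 125.5.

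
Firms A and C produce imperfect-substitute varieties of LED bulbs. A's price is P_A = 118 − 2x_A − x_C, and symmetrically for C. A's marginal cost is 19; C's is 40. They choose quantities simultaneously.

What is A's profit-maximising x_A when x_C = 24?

18.75

Firm A's profit: π = x_A(118 − 2x_A − x_C) − 19x_A.
∂π/∂x_A = 99 − 4x_A − x_C = 0 ⇒ x_A = 24.75 − 0.25x_C.
At x_C = 24: x_A = 24.75 − 0.25·24 = 18.75.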